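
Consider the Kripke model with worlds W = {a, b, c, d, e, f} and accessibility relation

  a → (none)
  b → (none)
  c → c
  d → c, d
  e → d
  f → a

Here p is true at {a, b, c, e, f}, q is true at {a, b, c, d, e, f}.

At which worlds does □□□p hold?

a: no successors, so □□□p holds vacuously. ✓
b: no successors, so □□□p holds vacuously. ✓
c: successors {c}; □□p there: c:T. ✓
d: successors {c, d}; □□p there: c:T, d:F. ✗
e: successors {d}; □□p there: d:F. ✗
f: successors {a}; □□p there: a:T. ✓

{a, b, c, f}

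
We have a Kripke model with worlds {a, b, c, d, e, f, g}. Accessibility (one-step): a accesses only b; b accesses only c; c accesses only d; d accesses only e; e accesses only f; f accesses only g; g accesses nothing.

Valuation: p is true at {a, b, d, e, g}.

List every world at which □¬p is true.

{b, e, g}

a: successors {b}; ¬p there: b:F. ✗
b: successors {c}; ¬p there: c:T. ✓
c: successors {d}; ¬p there: d:F. ✗
d: successors {e}; ¬p there: e:F. ✗
e: successors {f}; ¬p there: f:T. ✓
f: successors {g}; ¬p there: g:F. ✗
g: no successors, so □¬p holds vacuously. ✓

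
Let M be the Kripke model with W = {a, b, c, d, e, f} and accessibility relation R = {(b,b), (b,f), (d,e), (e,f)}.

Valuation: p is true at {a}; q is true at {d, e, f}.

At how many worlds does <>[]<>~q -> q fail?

1

a: <>[]<>~q is F, q is F. ✓
b: <>[]<>~q is T, q is F. ✗
c: <>[]<>~q is F, q is F. ✓
d: <>[]<>~q is F, q is T. ✓
e: <>[]<>~q is T, q is T. ✓
f: <>[]<>~q is F, q is T. ✓
Satisfying worlds: {a, c, d, e, f}.
So <>[]<>~q -> q fails at the other 1 world.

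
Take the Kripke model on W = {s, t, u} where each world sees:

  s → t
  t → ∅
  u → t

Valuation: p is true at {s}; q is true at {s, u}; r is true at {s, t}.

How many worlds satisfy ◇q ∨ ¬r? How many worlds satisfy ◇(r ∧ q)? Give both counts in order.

For ◇q ∨ ¬r:
s: ◇q is F, ¬r is F. ✗
t: ◇q is F, ¬r is F. ✗
u: ◇q is F, ¬r is T. ✓
— 1 world.
For ◇(r ∧ q):
s: successors {t}; r ∧ q there: t:F. ✗
t: no successors, so ◇(r ∧ q) fails. ✗
u: successors {t}; r ∧ q there: t:F. ✗
— 0 worlds.

1 and 0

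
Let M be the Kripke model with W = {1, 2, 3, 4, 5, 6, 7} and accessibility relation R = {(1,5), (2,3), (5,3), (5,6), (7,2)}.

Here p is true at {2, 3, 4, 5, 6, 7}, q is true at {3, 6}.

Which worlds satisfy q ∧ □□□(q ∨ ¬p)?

{3, 6}

1: q is F, □□□(q ∨ ¬p) is T. ✗
2: q is F, □□□(q ∨ ¬p) is T. ✗
3: q is T, □□□(q ∨ ¬p) is T. ✓
4: q is F, □□□(q ∨ ¬p) is T. ✗
5: q is F, □□□(q ∨ ¬p) is T. ✗
6: q is T, □□□(q ∨ ¬p) is T. ✓
7: q is F, □□□(q ∨ ¬p) is T. ✗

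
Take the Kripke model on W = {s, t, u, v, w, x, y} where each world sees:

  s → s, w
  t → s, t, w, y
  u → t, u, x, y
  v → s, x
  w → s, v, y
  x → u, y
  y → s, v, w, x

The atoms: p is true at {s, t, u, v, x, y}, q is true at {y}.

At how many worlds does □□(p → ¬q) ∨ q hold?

2

s: □□(p → ¬q) is F, q is F. ✗
t: □□(p → ¬q) is F, q is F. ✗
u: □□(p → ¬q) is F, q is F. ✗
v: □□(p → ¬q) is F, q is F. ✗
w: □□(p → ¬q) is T, q is F. ✓
x: □□(p → ¬q) is F, q is F. ✗
y: □□(p → ¬q) is F, q is T. ✓
Satisfying worlds: {w, y}.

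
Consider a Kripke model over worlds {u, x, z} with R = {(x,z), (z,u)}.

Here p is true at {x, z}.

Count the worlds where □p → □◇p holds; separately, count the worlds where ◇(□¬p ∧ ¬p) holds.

2 and 1

For □p → □◇p:
u: □p is T, □◇p is T. ✓
x: □p is T, □◇p is F. ✗
z: □p is F, □◇p is F. ✓
— 2 worlds.
For ◇(□¬p ∧ ¬p):
u: no successors, so ◇(□¬p ∧ ¬p) fails. ✗
x: successors {z}; □¬p ∧ ¬p there: z:F. ✗
z: successors {u}; □¬p ∧ ¬p there: u:T. ✓
— 1 world.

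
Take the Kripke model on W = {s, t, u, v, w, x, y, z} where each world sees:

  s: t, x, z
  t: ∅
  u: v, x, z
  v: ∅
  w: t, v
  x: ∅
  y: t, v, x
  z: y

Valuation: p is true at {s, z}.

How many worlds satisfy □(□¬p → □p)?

5

s: successors {t, x, z}; □¬p → □p there: t:T, x:T, z:F. ✗
t: no successors, so □(□¬p → □p) holds vacuously. ✓
u: successors {v, x, z}; □¬p → □p there: v:T, x:T, z:F. ✗
v: no successors, so □(□¬p → □p) holds vacuously. ✓
w: successors {t, v}; □¬p → □p there: t:T, v:T. ✓
x: no successors, so □(□¬p → □p) holds vacuously. ✓
y: successors {t, v, x}; □¬p → □p there: t:T, v:T, x:T. ✓
z: successors {y}; □¬p → □p there: y:F. ✗
Satisfying worlds: {t, v, w, x, y}.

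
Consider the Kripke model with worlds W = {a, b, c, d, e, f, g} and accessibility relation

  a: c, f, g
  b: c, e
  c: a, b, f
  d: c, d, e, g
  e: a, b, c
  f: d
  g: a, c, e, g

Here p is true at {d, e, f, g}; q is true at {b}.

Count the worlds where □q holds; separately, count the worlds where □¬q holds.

0 and 5

For □q:
a: successors {c, f, g}; q there: c:F, f:F, g:F. ✗
b: successors {c, e}; q there: c:F, e:F. ✗
c: successors {a, b, f}; q there: a:F, b:T, f:F. ✗
d: successors {c, d, e, g}; q there: c:F, d:F, e:F, g:F. ✗
e: successors {a, b, c}; q there: a:F, b:T, c:F. ✗
f: successors {d}; q there: d:F. ✗
g: successors {a, c, e, g}; q there: a:F, c:F, e:F, g:F. ✗
— 0 worlds.
For □¬q:
a: successors {c, f, g}; ¬q there: c:T, f:T, g:T. ✓
b: successors {c, e}; ¬q there: c:T, e:T. ✓
c: successors {a, b, f}; ¬q there: a:T, b:F, f:T. ✗
d: successors {c, d, e, g}; ¬q there: c:T, d:T, e:T, g:T. ✓
e: successors {a, b, c}; ¬q there: a:T, b:F, c:T. ✗
f: successors {d}; ¬q there: d:T. ✓
g: successors {a, c, e, g}; ¬q there: a:T, c:T, e:T, g:T. ✓
— 5 worlds.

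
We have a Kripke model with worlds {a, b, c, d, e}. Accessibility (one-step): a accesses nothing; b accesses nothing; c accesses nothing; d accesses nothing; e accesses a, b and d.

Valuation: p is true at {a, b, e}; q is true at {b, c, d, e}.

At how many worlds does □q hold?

a: no successors, so □q holds vacuously. ✓
b: no successors, so □q holds vacuously. ✓
c: no successors, so □q holds vacuously. ✓
d: no successors, so □q holds vacuously. ✓
e: successors {a, b, d}; q there: a:F, b:T, d:T. ✗
Satisfying worlds: {a, b, c, d}.

4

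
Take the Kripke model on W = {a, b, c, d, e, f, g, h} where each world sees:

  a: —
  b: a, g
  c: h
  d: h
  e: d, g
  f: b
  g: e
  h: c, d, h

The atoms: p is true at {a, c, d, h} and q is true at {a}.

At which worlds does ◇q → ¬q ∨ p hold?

a: ◇q is F, ¬q ∨ p is T. ✓
b: ◇q is T, ¬q ∨ p is T. ✓
c: ◇q is F, ¬q ∨ p is T. ✓
d: ◇q is F, ¬q ∨ p is T. ✓
e: ◇q is F, ¬q ∨ p is T. ✓
f: ◇q is F, ¬q ∨ p is T. ✓
g: ◇q is F, ¬q ∨ p is T. ✓
h: ◇q is F, ¬q ∨ p is T. ✓

{a, b, c, d, e, f, g, h}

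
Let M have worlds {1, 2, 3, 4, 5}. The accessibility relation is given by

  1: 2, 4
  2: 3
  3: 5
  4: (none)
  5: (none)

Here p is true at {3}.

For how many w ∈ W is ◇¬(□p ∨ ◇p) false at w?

1: successors {2, 4}; ¬(□p ∨ ◇p) there: 2:F, 4:F. ✗
2: successors {3}; ¬(□p ∨ ◇p) there: 3:T. ✓
3: successors {5}; ¬(□p ∨ ◇p) there: 5:F. ✗
4: no successors, so ◇¬(□p ∨ ◇p) fails. ✗
5: no successors, so ◇¬(□p ∨ ◇p) fails. ✗
Satisfying worlds: {2}.
So ◇¬(□p ∨ ◇p) fails at the other 4 worlds.

4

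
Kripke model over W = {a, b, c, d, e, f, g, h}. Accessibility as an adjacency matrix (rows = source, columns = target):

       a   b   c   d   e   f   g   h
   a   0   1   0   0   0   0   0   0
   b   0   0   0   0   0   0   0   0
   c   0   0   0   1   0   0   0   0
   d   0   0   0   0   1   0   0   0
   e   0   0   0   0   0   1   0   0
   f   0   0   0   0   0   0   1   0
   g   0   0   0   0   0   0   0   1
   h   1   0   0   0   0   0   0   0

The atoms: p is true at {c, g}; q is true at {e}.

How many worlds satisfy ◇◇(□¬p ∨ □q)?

a: successors {b}; ◇(□¬p ∨ □q) there: b:F. ✗
b: no successors, so ◇◇(□¬p ∨ □q) fails. ✗
c: successors {d}; ◇(□¬p ∨ □q) there: d:T. ✓
d: successors {e}; ◇(□¬p ∨ □q) there: e:F. ✗
e: successors {f}; ◇(□¬p ∨ □q) there: f:T. ✓
f: successors {g}; ◇(□¬p ∨ □q) there: g:T. ✓
g: successors {h}; ◇(□¬p ∨ □q) there: h:T. ✓
h: successors {a}; ◇(□¬p ∨ □q) there: a:T. ✓
Satisfying worlds: {c, e, f, g, h}.

5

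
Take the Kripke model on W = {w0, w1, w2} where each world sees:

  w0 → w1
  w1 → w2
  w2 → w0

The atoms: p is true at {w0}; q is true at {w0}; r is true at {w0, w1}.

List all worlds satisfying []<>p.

w0: successors {w1}; <>p there: w1:F. ✗
w1: successors {w2}; <>p there: w2:T. ✓
w2: successors {w0}; <>p there: w0:F. ✗

{w1}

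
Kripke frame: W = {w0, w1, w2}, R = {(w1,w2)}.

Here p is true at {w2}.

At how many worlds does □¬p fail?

w0: no successors, so □¬p holds vacuously. ✓
w1: successors {w2}; ¬p there: w2:F. ✗
w2: no successors, so □¬p holds vacuously. ✓
Satisfying worlds: {w0, w2}.
So □¬p fails at the other 1 world.

1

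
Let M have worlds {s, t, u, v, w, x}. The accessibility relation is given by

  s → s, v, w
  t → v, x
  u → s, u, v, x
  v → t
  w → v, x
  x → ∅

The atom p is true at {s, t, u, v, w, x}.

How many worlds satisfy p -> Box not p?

1

s: p is T, Box not p is F. ✗
t: p is T, Box not p is F. ✗
u: p is T, Box not p is F. ✗
v: p is T, Box not p is F. ✗
w: p is T, Box not p is F. ✗
x: p is T, Box not p is T. ✓
Satisfying worlds: {x}.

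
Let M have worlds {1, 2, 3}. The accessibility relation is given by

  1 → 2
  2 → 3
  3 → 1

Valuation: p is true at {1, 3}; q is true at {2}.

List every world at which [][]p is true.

{1, 2}

1: successors {2}; []p there: 2:T. ✓
2: successors {3}; []p there: 3:T. ✓
3: successors {1}; []p there: 1:F. ✗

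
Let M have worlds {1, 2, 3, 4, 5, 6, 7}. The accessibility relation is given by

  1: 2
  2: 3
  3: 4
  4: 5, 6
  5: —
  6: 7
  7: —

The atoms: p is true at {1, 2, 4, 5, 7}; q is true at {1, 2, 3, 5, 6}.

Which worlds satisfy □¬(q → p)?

1: successors {2}; ¬(q → p) there: 2:F. ✗
2: successors {3}; ¬(q → p) there: 3:T. ✓
3: successors {4}; ¬(q → p) there: 4:F. ✗
4: successors {5, 6}; ¬(q → p) there: 5:F, 6:T. ✗
5: no successors, so □¬(q → p) holds vacuously. ✓
6: successors {7}; ¬(q → p) there: 7:F. ✗
7: no successors, so □¬(q → p) holds vacuously. ✓

{2, 5, 7}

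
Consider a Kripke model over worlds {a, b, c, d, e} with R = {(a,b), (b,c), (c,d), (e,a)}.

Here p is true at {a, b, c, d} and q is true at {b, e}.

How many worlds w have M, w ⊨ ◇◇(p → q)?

1

a: successors {b}; ◇(p → q) there: b:F. ✗
b: successors {c}; ◇(p → q) there: c:F. ✗
c: successors {d}; ◇(p → q) there: d:F. ✗
d: no successors, so ◇◇(p → q) fails. ✗
e: successors {a}; ◇(p → q) there: a:T. ✓
Satisfying worlds: {e}.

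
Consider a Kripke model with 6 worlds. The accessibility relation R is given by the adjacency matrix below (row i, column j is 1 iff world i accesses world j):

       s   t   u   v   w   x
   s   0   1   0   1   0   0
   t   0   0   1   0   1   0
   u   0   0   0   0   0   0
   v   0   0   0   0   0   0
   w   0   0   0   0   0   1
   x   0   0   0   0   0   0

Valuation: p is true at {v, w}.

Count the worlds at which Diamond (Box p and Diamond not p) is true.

0

s: successors {t, v}; Box p and Diamond not p there: t:F, v:F. ✗
t: successors {u, w}; Box p and Diamond not p there: u:F, w:F. ✗
u: no successors, so Diamond (Box p and Diamond not p) fails. ✗
v: no successors, so Diamond (Box p and Diamond not p) fails. ✗
w: successors {x}; Box p and Diamond not p there: x:F. ✗
x: no successors, so Diamond (Box p and Diamond not p) fails. ✗
Satisfying worlds: ∅.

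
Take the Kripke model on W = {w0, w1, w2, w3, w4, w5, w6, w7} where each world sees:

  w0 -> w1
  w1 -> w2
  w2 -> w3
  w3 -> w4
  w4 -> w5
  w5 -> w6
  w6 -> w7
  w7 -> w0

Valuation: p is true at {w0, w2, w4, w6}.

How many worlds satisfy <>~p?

4

w0: successors {w1}; ~p there: w1:T. ✓
w1: successors {w2}; ~p there: w2:F. ✗
w2: successors {w3}; ~p there: w3:T. ✓
w3: successors {w4}; ~p there: w4:F. ✗
w4: successors {w5}; ~p there: w5:T. ✓
w5: successors {w6}; ~p there: w6:F. ✗
w6: successors {w7}; ~p there: w7:T. ✓
w7: successors {w0}; ~p there: w0:F. ✗
Satisfying worlds: {w0, w2, w4, w6}.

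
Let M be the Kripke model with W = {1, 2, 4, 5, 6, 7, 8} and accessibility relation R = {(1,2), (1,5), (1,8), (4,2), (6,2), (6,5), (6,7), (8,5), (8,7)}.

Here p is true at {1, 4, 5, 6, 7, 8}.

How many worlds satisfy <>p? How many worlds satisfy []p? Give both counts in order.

3 and 4

For <>p:
1: successors {2, 5, 8}; p there: 2:F, 5:T, 8:T. ✓
2: no successors, so <>p fails. ✗
4: successors {2}; p there: 2:F. ✗
5: no successors, so <>p fails. ✗
6: successors {2, 5, 7}; p there: 2:F, 5:T, 7:T. ✓
7: no successors, so <>p fails. ✗
8: successors {5, 7}; p there: 5:T, 7:T. ✓
— 3 worlds.
For []p:
1: successors {2, 5, 8}; p there: 2:F, 5:T, 8:T. ✗
2: no successors, so []p holds vacuously. ✓
4: successors {2}; p there: 2:F. ✗
5: no successors, so []p holds vacuously. ✓
6: successors {2, 5, 7}; p there: 2:F, 5:T, 7:T. ✗
7: no successors, so []p holds vacuously. ✓
8: successors {5, 7}; p there: 5:T, 7:T. ✓
— 4 worlds.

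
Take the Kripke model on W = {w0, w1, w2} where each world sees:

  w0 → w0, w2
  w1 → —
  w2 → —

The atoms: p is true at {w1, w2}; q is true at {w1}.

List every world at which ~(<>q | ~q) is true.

{w1}

w0: <>q | ~q is T. ✗
w1: <>q | ~q is F. ✓
w2: <>q | ~q is T. ✗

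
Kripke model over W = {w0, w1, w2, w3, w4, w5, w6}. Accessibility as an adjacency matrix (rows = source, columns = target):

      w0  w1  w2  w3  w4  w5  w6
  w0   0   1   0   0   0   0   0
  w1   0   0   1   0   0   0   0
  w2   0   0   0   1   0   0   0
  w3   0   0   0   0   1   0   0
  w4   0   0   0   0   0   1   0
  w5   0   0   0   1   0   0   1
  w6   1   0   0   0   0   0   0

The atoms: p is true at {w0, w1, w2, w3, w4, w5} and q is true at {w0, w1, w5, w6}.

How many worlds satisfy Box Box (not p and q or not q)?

4

w0: successors {w1}; Box (not p and q or not q) there: w1:T. ✓
w1: successors {w2}; Box (not p and q or not q) there: w2:T. ✓
w2: successors {w3}; Box (not p and q or not q) there: w3:T. ✓
w3: successors {w4}; Box (not p and q or not q) there: w4:F. ✗
w4: successors {w5}; Box (not p and q or not q) there: w5:T. ✓
w5: successors {w3, w6}; Box (not p and q or not q) there: w3:T, w6:F. ✗
w6: successors {w0}; Box (not p and q or not q) there: w0:F. ✗
Satisfying worlds: {w0, w1, w2, w4}.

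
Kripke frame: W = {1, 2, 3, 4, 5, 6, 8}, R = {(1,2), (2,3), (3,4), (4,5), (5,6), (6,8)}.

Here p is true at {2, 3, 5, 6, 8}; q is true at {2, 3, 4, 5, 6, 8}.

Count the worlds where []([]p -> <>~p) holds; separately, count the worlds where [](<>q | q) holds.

For []([]p -> <>~p):
1: successors {2}; []p -> <>~p there: 2:F. ✗
2: successors {3}; []p -> <>~p there: 3:T. ✓
3: successors {4}; []p -> <>~p there: 4:F. ✗
4: successors {5}; []p -> <>~p there: 5:F. ✗
5: successors {6}; []p -> <>~p there: 6:F. ✗
6: successors {8}; []p -> <>~p there: 8:F. ✗
8: no successors, so []([]p -> <>~p) holds vacuously. ✓
— 2 worlds.
For [](<>q | q):
1: successors {2}; <>q | q there: 2:T. ✓
2: successors {3}; <>q | q there: 3:T. ✓
3: successors {4}; <>q | q there: 4:T. ✓
4: successors {5}; <>q | q there: 5:T. ✓
5: successors {6}; <>q | q there: 6:T. ✓
6: successors {8}; <>q | q there: 8:T. ✓
8: no successors, so [](<>q | q) holds vacuously. ✓
— 7 worlds.

2 and 7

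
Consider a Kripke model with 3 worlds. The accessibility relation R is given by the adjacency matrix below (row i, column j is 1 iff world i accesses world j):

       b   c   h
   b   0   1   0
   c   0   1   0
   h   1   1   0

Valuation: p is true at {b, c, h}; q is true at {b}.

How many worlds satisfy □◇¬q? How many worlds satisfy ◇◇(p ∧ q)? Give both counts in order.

3 and 0

For □◇¬q:
b: successors {c}; ◇¬q there: c:T. ✓
c: successors {c}; ◇¬q there: c:T. ✓
h: successors {b, c}; ◇¬q there: b:T, c:T. ✓
— 3 worlds.
For ◇◇(p ∧ q):
b: successors {c}; ◇(p ∧ q) there: c:F. ✗
c: successors {c}; ◇(p ∧ q) there: c:F. ✗
h: successors {b, c}; ◇(p ∧ q) there: b:F, c:F. ✗
— 0 worlds.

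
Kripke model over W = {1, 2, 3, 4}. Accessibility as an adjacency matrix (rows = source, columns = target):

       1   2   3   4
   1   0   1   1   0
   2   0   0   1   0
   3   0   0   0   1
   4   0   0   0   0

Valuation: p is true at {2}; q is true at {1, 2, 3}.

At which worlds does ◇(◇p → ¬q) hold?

{1, 2, 3}

1: successors {2, 3}; ◇p → ¬q there: 2:T, 3:T. ✓
2: successors {3}; ◇p → ¬q there: 3:T. ✓
3: successors {4}; ◇p → ¬q there: 4:T. ✓
4: no successors, so ◇(◇p → ¬q) fails. ✗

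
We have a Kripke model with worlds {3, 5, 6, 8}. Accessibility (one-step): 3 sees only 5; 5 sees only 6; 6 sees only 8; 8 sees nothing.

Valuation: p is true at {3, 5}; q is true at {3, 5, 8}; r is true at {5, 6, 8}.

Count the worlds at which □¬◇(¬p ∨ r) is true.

2

3: successors {5}; ¬◇(¬p ∨ r) there: 5:F. ✗
5: successors {6}; ¬◇(¬p ∨ r) there: 6:F. ✗
6: successors {8}; ¬◇(¬p ∨ r) there: 8:T. ✓
8: no successors, so □¬◇(¬p ∨ r) holds vacuously. ✓
Satisfying worlds: {6, 8}.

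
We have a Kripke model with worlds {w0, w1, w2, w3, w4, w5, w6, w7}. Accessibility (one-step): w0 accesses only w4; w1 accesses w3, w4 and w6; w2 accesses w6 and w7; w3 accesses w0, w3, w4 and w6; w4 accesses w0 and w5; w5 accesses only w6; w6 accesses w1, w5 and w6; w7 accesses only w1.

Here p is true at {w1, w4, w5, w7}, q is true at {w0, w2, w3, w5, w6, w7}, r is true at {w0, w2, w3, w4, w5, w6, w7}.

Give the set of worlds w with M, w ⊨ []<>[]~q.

{w0}

w0: successors {w4}; <>[]~q there: w4:T. ✓
w1: successors {w3, w4, w6}; <>[]~q there: w3:T, w4:T, w6:F. ✗
w2: successors {w6, w7}; <>[]~q there: w6:F, w7:F. ✗
w3: successors {w0, w3, w4, w6}; <>[]~q there: w0:F, w3:T, w4:T, w6:F. ✗
w4: successors {w0, w5}; <>[]~q there: w0:F, w5:F. ✗
w5: successors {w6}; <>[]~q there: w6:F. ✗
w6: successors {w1, w5, w6}; <>[]~q there: w1:F, w5:F, w6:F. ✗
w7: successors {w1}; <>[]~q there: w1:F. ✗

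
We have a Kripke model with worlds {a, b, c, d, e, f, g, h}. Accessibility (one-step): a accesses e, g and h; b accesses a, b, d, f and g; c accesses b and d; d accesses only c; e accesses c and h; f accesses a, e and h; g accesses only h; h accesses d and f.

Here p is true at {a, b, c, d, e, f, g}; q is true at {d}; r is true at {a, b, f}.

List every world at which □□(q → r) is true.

a: successors {e, g, h}; □(q → r) there: e:T, g:T, h:F. ✗
b: successors {a, b, d, f, g}; □(q → r) there: a:T, b:F, d:T, f:T, g:T. ✗
c: successors {b, d}; □(q → r) there: b:F, d:T. ✗
d: successors {c}; □(q → r) there: c:F. ✗
e: successors {c, h}; □(q → r) there: c:F, h:F. ✗
f: successors {a, e, h}; □(q → r) there: a:T, e:T, h:F. ✗
g: successors {h}; □(q → r) there: h:F. ✗
h: successors {d, f}; □(q → r) there: d:T, f:T. ✓

{h}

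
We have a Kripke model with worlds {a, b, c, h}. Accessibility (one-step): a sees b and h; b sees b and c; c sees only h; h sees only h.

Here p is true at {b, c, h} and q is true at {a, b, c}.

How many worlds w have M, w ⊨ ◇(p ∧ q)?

a: successors {b, h}; p ∧ q there: b:T, h:F. ✓
b: successors {b, c}; p ∧ q there: b:T, c:T. ✓
c: successors {h}; p ∧ q there: h:F. ✗
h: successors {h}; p ∧ q there: h:F. ✗
Satisfying worlds: {a, b}.

2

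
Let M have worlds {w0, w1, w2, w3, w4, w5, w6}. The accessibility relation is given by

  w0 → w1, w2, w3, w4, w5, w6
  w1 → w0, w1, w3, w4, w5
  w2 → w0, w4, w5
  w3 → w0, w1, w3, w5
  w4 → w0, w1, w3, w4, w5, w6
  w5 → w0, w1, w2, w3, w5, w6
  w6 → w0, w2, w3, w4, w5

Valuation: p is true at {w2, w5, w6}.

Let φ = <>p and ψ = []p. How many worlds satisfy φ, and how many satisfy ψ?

For <>p:
w0: successors {w1, w2, w3, w4, w5, w6}; p there: w1:F, w2:T, w3:F, w4:F, w5:T, w6:T. ✓
w1: successors {w0, w1, w3, w4, w5}; p there: w0:F, w1:F, w3:F, w4:F, w5:T. ✓
w2: successors {w0, w4, w5}; p there: w0:F, w4:F, w5:T. ✓
w3: successors {w0, w1, w3, w5}; p there: w0:F, w1:F, w3:F, w5:T. ✓
w4: successors {w0, w1, w3, w4, w5, w6}; p there: w0:F, w1:F, w3:F, w4:F, w5:T, w6:T. ✓
w5: successors {w0, w1, w2, w3, w5, w6}; p there: w0:F, w1:F, w2:T, w3:F, w5:T, w6:T. ✓
w6: successors {w0, w2, w3, w4, w5}; p there: w0:F, w2:T, w3:F, w4:F, w5:T. ✓
— 7 worlds.
For []p:
w0: successors {w1, w2, w3, w4, w5, w6}; p there: w1:F, w2:T, w3:F, w4:F, w5:T, w6:T. ✗
w1: successors {w0, w1, w3, w4, w5}; p there: w0:F, w1:F, w3:F, w4:F, w5:T. ✗
w2: successors {w0, w4, w5}; p there: w0:F, w4:F, w5:T. ✗
w3: successors {w0, w1, w3, w5}; p there: w0:F, w1:F, w3:F, w5:T. ✗
w4: successors {w0, w1, w3, w4, w5, w6}; p there: w0:F, w1:F, w3:F, w4:F, w5:T, w6:T. ✗
w5: successors {w0, w1, w2, w3, w5, w6}; p there: w0:F, w1:F, w2:T, w3:F, w5:T, w6:T. ✗
w6: successors {w0, w2, w3, w4, w5}; p there: w0:F, w2:T, w3:F, w4:F, w5:T. ✗
— 0 worlds.

7 and 0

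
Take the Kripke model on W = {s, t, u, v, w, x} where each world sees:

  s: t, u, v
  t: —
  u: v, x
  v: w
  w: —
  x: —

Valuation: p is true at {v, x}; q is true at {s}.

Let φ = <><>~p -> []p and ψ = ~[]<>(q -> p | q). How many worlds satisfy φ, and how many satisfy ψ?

For <><>~p -> []p:
s: <><>~p is T, []p is F. ✗
t: <><>~p is F, []p is T. ✓
u: <><>~p is T, []p is T. ✓
v: <><>~p is F, []p is F. ✓
w: <><>~p is F, []p is T. ✓
x: <><>~p is F, []p is T. ✓
— 5 worlds.
For ~[]<>(q -> p | q):
s: []<>(q -> p | q) is F. ✓
t: []<>(q -> p | q) is T. ✗
u: []<>(q -> p | q) is F. ✓
v: []<>(q -> p | q) is F. ✓
w: []<>(q -> p | q) is T. ✗
x: []<>(q -> p | q) is T. ✗
— 3 worlds.

5 and 3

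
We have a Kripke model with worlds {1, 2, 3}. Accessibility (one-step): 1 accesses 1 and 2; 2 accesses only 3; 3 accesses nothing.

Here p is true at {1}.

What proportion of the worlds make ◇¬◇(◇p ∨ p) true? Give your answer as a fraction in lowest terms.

2/3

1: successors {1, 2}; ¬◇(◇p ∨ p) there: 1:F, 2:T. ✓
2: successors {3}; ¬◇(◇p ∨ p) there: 3:T. ✓
3: no successors, so ◇¬◇(◇p ∨ p) fails. ✗
That's 2 of 3 worlds, so 2/3.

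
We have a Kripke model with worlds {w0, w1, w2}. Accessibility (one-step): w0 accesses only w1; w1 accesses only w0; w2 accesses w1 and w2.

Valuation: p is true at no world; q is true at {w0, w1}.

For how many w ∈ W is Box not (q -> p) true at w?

2

w0: successors {w1}; not (q -> p) there: w1:T. ✓
w1: successors {w0}; not (q -> p) there: w0:T. ✓
w2: successors {w1, w2}; not (q -> p) there: w1:T, w2:F. ✗
Satisfying worlds: {w0, w1}.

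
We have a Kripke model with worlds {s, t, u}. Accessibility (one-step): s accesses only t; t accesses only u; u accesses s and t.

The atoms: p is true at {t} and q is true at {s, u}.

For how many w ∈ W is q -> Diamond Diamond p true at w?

2

s: q is T, Diamond Diamond p is F. ✗
t: q is F, Diamond Diamond p is T. ✓
u: q is T, Diamond Diamond p is T. ✓
Satisfying worlds: {t, u}.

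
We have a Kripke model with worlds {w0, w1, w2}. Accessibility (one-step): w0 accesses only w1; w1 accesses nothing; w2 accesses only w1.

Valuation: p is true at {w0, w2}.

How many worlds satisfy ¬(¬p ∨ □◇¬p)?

w0: ¬p ∨ □◇¬p is F. ✓
w1: ¬p ∨ □◇¬p is T. ✗
w2: ¬p ∨ □◇¬p is F. ✓
Satisfying worlds: {w0, w2}.

2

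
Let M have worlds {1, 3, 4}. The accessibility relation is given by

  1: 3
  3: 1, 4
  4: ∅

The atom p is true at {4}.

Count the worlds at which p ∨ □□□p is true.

1

1: p is F, □□□p is F. ✗
3: p is F, □□□p is F. ✗
4: p is T, □□□p is T. ✓
Satisfying worlds: {4}.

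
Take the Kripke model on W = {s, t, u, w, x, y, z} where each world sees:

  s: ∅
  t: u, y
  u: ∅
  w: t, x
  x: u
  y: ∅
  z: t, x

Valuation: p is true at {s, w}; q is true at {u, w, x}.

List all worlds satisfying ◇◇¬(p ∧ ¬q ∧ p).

{w, z}

s: no successors, so ◇◇¬(p ∧ ¬q ∧ p) fails. ✗
t: successors {u, y}; ◇¬(p ∧ ¬q ∧ p) there: u:F, y:F. ✗
u: no successors, so ◇◇¬(p ∧ ¬q ∧ p) fails. ✗
w: successors {t, x}; ◇¬(p ∧ ¬q ∧ p) there: t:T, x:T. ✓
x: successors {u}; ◇¬(p ∧ ¬q ∧ p) there: u:F. ✗
y: no successors, so ◇◇¬(p ∧ ¬q ∧ p) fails. ✗
z: successors {t, x}; ◇¬(p ∧ ¬q ∧ p) there: t:T, x:T. ✓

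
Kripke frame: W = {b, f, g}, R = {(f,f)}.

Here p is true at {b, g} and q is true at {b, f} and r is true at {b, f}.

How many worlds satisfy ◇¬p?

b: no successors, so ◇¬p fails. ✗
f: successors {f}; ¬p there: f:T. ✓
g: no successors, so ◇¬p fails. ✗
Satisfying worlds: {f}.

1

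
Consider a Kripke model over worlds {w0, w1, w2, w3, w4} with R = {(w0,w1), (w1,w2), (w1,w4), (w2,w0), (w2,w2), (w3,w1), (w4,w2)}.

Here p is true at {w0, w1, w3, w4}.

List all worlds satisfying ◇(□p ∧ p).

w0: successors {w1}; □p ∧ p there: w1:F. ✗
w1: successors {w2, w4}; □p ∧ p there: w2:F, w4:F. ✗
w2: successors {w0, w2}; □p ∧ p there: w0:T, w2:F. ✓
w3: successors {w1}; □p ∧ p there: w1:F. ✗
w4: successors {w2}; □p ∧ p there: w2:F. ✗

{w2}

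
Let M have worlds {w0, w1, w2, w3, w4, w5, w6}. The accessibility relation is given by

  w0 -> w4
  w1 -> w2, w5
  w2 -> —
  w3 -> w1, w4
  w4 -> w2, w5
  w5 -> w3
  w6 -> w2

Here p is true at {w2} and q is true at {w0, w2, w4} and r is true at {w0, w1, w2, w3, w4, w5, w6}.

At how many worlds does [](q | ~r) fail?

4

w0: successors {w4}; q | ~r there: w4:T. ✓
w1: successors {w2, w5}; q | ~r there: w2:T, w5:F. ✗
w2: no successors, so [](q | ~r) holds vacuously. ✓
w3: successors {w1, w4}; q | ~r there: w1:F, w4:T. ✗
w4: successors {w2, w5}; q | ~r there: w2:T, w5:F. ✗
w5: successors {w3}; q | ~r there: w3:F. ✗
w6: successors {w2}; q | ~r there: w2:T. ✓
Satisfying worlds: {w0, w2, w6}.
So [](q | ~r) fails at the other 4 worlds.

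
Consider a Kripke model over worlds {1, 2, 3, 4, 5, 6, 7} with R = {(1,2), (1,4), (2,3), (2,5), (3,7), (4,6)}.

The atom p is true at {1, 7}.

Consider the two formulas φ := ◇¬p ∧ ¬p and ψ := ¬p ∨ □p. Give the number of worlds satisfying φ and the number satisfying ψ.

2 and 6

For ◇¬p ∧ ¬p:
1: ◇¬p is T, ¬p is F. ✗
2: ◇¬p is T, ¬p is T. ✓
3: ◇¬p is F, ¬p is T. ✗
4: ◇¬p is T, ¬p is T. ✓
5: ◇¬p is F, ¬p is T. ✗
6: ◇¬p is F, ¬p is T. ✗
7: ◇¬p is F, ¬p is F. ✗
— 2 worlds.
For ¬p ∨ □p:
1: ¬p is F, □p is F. ✗
2: ¬p is T, □p is F. ✓
3: ¬p is T, □p is T. ✓
4: ¬p is T, □p is F. ✓
5: ¬p is T, □p is T. ✓
6: ¬p is T, □p is T. ✓
7: ¬p is F, □p is T. ✓
— 6 worlds.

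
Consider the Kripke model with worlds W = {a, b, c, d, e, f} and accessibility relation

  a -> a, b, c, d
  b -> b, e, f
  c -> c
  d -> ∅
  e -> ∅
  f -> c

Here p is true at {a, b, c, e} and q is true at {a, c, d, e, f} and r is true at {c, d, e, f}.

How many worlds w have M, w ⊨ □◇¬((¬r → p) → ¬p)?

4

a: successors {a, b, c, d}; ◇¬((¬r → p) → ¬p) there: a:T, b:T, c:T, d:F. ✗
b: successors {b, e, f}; ◇¬((¬r → p) → ¬p) there: b:T, e:F, f:T. ✗
c: successors {c}; ◇¬((¬r → p) → ¬p) there: c:T. ✓
d: no successors, so □◇¬((¬r → p) → ¬p) holds vacuously. ✓
e: no successors, so □◇¬((¬r → p) → ¬p) holds vacuously. ✓
f: successors {c}; ◇¬((¬r → p) → ¬p) there: c:T. ✓
Satisfying worlds: {c, d, e, f}.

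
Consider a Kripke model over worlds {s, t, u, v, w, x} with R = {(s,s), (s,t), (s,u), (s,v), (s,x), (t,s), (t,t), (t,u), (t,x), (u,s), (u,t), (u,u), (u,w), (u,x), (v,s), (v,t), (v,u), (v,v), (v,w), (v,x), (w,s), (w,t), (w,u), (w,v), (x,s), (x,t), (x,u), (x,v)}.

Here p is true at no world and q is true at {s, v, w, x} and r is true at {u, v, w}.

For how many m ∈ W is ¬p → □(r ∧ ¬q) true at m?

s: ¬p is T, □(r ∧ ¬q) is F. ✗
t: ¬p is T, □(r ∧ ¬q) is F. ✗
u: ¬p is T, □(r ∧ ¬q) is F. ✗
v: ¬p is T, □(r ∧ ¬q) is F. ✗
w: ¬p is T, □(r ∧ ¬q) is F. ✗
x: ¬p is T, □(r ∧ ¬q) is F. ✗
Satisfying worlds: ∅.

0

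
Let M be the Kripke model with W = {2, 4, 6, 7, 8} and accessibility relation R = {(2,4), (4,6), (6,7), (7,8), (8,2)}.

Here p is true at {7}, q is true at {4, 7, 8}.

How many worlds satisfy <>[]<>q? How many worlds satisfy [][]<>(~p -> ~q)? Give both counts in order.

3 and 3

For <>[]<>q:
2: successors {4}; []<>q there: 4:T. ✓
4: successors {6}; []<>q there: 6:T. ✓
6: successors {7}; []<>q there: 7:F. ✗
7: successors {8}; []<>q there: 8:T. ✓
8: successors {2}; []<>q there: 2:F. ✗
— 3 worlds.
For [][]<>(~p -> ~q):
2: successors {4}; []<>(~p -> ~q) there: 4:T. ✓
4: successors {6}; []<>(~p -> ~q) there: 6:F. ✗
6: successors {7}; []<>(~p -> ~q) there: 7:T. ✓
7: successors {8}; []<>(~p -> ~q) there: 8:F. ✗
8: successors {2}; []<>(~p -> ~q) there: 2:T. ✓
— 3 worlds.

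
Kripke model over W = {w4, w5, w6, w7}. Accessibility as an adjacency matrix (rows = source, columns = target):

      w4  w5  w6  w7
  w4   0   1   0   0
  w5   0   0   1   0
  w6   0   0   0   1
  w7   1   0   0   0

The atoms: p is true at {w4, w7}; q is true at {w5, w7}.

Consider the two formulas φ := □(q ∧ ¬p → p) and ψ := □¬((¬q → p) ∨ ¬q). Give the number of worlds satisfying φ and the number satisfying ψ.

3 and 0

For □(q ∧ ¬p → p):
w4: successors {w5}; q ∧ ¬p → p there: w5:F. ✗
w5: successors {w6}; q ∧ ¬p → p there: w6:T. ✓
w6: successors {w7}; q ∧ ¬p → p there: w7:T. ✓
w7: successors {w4}; q ∧ ¬p → p there: w4:T. ✓
— 3 worlds.
For □¬((¬q → p) ∨ ¬q):
w4: successors {w5}; ¬((¬q → p) ∨ ¬q) there: w5:F. ✗
w5: successors {w6}; ¬((¬q → p) ∨ ¬q) there: w6:F. ✗
w6: successors {w7}; ¬((¬q → p) ∨ ¬q) there: w7:F. ✗
w7: successors {w4}; ¬((¬q → p) ∨ ¬q) there: w4:F. ✗
— 0 worlds.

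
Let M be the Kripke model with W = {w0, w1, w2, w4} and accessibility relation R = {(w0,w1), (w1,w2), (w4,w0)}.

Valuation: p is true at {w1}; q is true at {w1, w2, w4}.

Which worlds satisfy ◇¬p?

w0: successors {w1}; ¬p there: w1:F. ✗
w1: successors {w2}; ¬p there: w2:T. ✓
w2: no successors, so ◇¬p fails. ✗
w4: successors {w0}; ¬p there: w0:T. ✓

{w1, w4}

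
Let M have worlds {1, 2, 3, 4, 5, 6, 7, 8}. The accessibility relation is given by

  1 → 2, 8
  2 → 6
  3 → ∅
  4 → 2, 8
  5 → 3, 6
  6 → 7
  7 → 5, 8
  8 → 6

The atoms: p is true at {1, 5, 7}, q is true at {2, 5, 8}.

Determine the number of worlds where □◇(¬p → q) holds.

1: successors {2, 8}; ◇(¬p → q) there: 2:F, 8:F. ✗
2: successors {6}; ◇(¬p → q) there: 6:T. ✓
3: no successors, so □◇(¬p → q) holds vacuously. ✓
4: successors {2, 8}; ◇(¬p → q) there: 2:F, 8:F. ✗
5: successors {3, 6}; ◇(¬p → q) there: 3:F, 6:T. ✗
6: successors {7}; ◇(¬p → q) there: 7:T. ✓
7: successors {5, 8}; ◇(¬p → q) there: 5:F, 8:F. ✗
8: successors {6}; ◇(¬p → q) there: 6:T. ✓
Satisfying worlds: {2, 3, 6, 8}.

4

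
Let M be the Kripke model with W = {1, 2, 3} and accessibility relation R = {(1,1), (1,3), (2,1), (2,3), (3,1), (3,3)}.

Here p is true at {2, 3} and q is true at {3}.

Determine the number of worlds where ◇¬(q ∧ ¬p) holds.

1: successors {1, 3}; ¬(q ∧ ¬p) there: 1:T, 3:T. ✓
2: successors {1, 3}; ¬(q ∧ ¬p) there: 1:T, 3:T. ✓
3: successors {1, 3}; ¬(q ∧ ¬p) there: 1:T, 3:T. ✓
Satisfying worlds: {1, 2, 3}.

3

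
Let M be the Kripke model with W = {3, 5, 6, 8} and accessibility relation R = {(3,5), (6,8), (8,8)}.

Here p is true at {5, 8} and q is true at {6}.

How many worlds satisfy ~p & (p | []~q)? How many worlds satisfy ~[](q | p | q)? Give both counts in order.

For ~p & (p | []~q):
3: ~p is T, p | []~q is T. ✓
5: ~p is F, p | []~q is T. ✗
6: ~p is T, p | []~q is T. ✓
8: ~p is F, p | []~q is T. ✗
— 2 worlds.
For ~[](q | p | q):
3: [](q | p | q) is T. ✗
5: [](q | p | q) is T. ✗
6: [](q | p | q) is T. ✗
8: [](q | p | q) is T. ✗
— 0 worlds.

2 and 0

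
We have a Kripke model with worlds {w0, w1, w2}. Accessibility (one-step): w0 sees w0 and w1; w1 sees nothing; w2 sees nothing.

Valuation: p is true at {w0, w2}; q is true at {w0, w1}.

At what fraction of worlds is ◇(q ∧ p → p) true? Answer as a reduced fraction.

w0: successors {w0, w1}; q ∧ p → p there: w0:T, w1:T. ✓
w1: no successors, so ◇(q ∧ p → p) fails. ✗
w2: no successors, so ◇(q ∧ p → p) fails. ✗
That's 1 of 3 worlds, so 1/3.

1/3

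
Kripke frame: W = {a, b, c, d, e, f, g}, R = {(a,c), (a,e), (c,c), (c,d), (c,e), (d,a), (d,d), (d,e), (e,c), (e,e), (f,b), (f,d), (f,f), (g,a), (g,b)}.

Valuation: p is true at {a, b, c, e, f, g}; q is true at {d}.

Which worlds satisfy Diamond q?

{c, d, f}

a: successors {c, e}; q there: c:F, e:F. ✗
b: no successors, so Diamond q fails. ✗
c: successors {c, d, e}; q there: c:F, d:T, e:F. ✓
d: successors {a, d, e}; q there: a:F, d:T, e:F. ✓
e: successors {c, e}; q there: c:F, e:F. ✗
f: successors {b, d, f}; q there: b:F, d:T, f:F. ✓
g: successors {a, b}; q there: a:F, b:F. ✗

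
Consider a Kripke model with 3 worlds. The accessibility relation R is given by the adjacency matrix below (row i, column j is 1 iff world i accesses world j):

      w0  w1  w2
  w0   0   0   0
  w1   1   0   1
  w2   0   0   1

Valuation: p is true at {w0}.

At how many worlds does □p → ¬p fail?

1

w0: □p is T, ¬p is F. ✗
w1: □p is F, ¬p is T. ✓
w2: □p is F, ¬p is T. ✓
Satisfying worlds: {w1, w2}.
So □p → ¬p fails at the other 1 world.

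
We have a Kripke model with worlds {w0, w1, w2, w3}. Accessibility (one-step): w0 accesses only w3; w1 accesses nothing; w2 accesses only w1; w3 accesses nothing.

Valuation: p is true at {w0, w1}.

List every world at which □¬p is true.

w0: successors {w3}; ¬p there: w3:T. ✓
w1: no successors, so □¬p holds vacuously. ✓
w2: successors {w1}; ¬p there: w1:F. ✗
w3: no successors, so □¬p holds vacuously. ✓

{w0, w1, w3}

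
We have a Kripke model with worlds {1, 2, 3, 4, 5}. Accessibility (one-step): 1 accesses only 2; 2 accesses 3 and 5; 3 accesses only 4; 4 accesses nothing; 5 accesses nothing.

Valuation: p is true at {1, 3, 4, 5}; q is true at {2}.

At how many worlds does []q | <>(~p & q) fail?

2

1: []q is T, <>(~p & q) is T. ✓
2: []q is F, <>(~p & q) is F. ✗
3: []q is F, <>(~p & q) is F. ✗
4: []q is T, <>(~p & q) is F. ✓
5: []q is T, <>(~p & q) is F. ✓
Satisfying worlds: {1, 4, 5}.
So []q | <>(~p & q) fails at the other 2 worlds.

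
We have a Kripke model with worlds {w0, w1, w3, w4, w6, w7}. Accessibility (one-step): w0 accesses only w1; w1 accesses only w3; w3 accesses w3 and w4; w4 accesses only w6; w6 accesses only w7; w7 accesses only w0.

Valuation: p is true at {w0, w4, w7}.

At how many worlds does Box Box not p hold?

2

w0: successors {w1}; Box not p there: w1:T. ✓
w1: successors {w3}; Box not p there: w3:F. ✗
w3: successors {w3, w4}; Box not p there: w3:F, w4:T. ✗
w4: successors {w6}; Box not p there: w6:F. ✗
w6: successors {w7}; Box not p there: w7:F. ✗
w7: successors {w0}; Box not p there: w0:T. ✓
Satisfying worlds: {w0, w7}.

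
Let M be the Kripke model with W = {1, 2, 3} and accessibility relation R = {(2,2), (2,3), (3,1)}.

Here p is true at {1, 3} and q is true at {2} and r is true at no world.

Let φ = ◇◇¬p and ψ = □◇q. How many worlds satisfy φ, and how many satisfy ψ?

1 and 1

For ◇◇¬p:
1: no successors, so ◇◇¬p fails. ✗
2: successors {2, 3}; ◇¬p there: 2:T, 3:F. ✓
3: successors {1}; ◇¬p there: 1:F. ✗
— 1 world.
For □◇q:
1: no successors, so □◇q holds vacuously. ✓
2: successors {2, 3}; ◇q there: 2:T, 3:F. ✗
3: successors {1}; ◇q there: 1:F. ✗
— 1 world.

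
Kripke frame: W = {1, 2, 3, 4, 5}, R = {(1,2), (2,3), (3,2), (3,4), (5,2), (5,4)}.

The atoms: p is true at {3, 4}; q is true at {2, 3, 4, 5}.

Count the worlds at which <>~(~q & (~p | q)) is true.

4

1: successors {2}; ~(~q & (~p | q)) there: 2:T. ✓
2: successors {3}; ~(~q & (~p | q)) there: 3:T. ✓
3: successors {2, 4}; ~(~q & (~p | q)) there: 2:T, 4:T. ✓
4: no successors, so <>~(~q & (~p | q)) fails. ✗
5: successors {2, 4}; ~(~q & (~p | q)) there: 2:T, 4:T. ✓
Satisfying worlds: {1, 2, 3, 5}.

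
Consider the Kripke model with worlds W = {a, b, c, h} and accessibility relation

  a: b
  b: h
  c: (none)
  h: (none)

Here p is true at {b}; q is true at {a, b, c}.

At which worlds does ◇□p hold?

{b}

a: successors {b}; □p there: b:F. ✗
b: successors {h}; □p there: h:T. ✓
c: no successors, so ◇□p fails. ✗
h: no successors, so ◇□p fails. ✗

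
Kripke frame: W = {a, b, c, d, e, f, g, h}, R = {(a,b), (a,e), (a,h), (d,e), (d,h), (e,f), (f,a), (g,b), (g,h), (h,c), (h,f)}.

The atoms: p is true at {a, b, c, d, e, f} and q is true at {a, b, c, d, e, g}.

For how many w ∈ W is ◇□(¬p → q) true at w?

5

a: successors {b, e, h}; □(¬p → q) there: b:T, e:T, h:T. ✓
b: no successors, so ◇□(¬p → q) fails. ✗
c: no successors, so ◇□(¬p → q) fails. ✗
d: successors {e, h}; □(¬p → q) there: e:T, h:T. ✓
e: successors {f}; □(¬p → q) there: f:T. ✓
f: successors {a}; □(¬p → q) there: a:F. ✗
g: successors {b, h}; □(¬p → q) there: b:T, h:T. ✓
h: successors {c, f}; □(¬p → q) there: c:T, f:T. ✓
Satisfying worlds: {a, d, e, g, h}.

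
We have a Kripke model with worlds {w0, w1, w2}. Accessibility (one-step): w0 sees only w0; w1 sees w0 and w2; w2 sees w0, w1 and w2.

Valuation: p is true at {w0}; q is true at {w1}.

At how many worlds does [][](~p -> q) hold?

1

w0: successors {w0}; [](~p -> q) there: w0:T. ✓
w1: successors {w0, w2}; [](~p -> q) there: w0:T, w2:F. ✗
w2: successors {w0, w1, w2}; [](~p -> q) there: w0:T, w1:F, w2:F. ✗
Satisfying worlds: {w0}.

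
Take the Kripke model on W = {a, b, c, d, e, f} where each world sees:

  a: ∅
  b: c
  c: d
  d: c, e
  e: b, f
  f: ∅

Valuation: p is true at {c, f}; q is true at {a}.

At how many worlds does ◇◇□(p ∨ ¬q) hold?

4

a: no successors, so ◇◇□(p ∨ ¬q) fails. ✗
b: successors {c}; ◇□(p ∨ ¬q) there: c:T. ✓
c: successors {d}; ◇□(p ∨ ¬q) there: d:T. ✓
d: successors {c, e}; ◇□(p ∨ ¬q) there: c:T, e:T. ✓
e: successors {b, f}; ◇□(p ∨ ¬q) there: b:T, f:F. ✓
f: no successors, so ◇◇□(p ∨ ¬q) fails. ✗
Satisfying worlds: {b, c, d, e}.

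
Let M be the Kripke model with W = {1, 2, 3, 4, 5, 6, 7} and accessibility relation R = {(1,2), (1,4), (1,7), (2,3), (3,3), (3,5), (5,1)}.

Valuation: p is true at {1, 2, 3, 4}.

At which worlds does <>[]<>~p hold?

{1, 3}

1: successors {2, 4, 7}; []<>~p there: 2:T, 4:T, 7:T. ✓
2: successors {3}; []<>~p there: 3:F. ✗
3: successors {3, 5}; []<>~p there: 3:F, 5:T. ✓
4: no successors, so <>[]<>~p fails. ✗
5: successors {1}; []<>~p there: 1:F. ✗
6: no successors, so <>[]<>~p fails. ✗
7: no successors, so <>[]<>~p fails. ✗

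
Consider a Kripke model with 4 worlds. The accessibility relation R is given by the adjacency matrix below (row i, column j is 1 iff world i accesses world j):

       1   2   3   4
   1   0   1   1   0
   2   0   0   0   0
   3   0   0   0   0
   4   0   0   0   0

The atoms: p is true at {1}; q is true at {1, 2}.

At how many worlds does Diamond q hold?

1

1: successors {2, 3}; q there: 2:T, 3:F. ✓
2: no successors, so Diamond q fails. ✗
3: no successors, so Diamond q fails. ✗
4: no successors, so Diamond q fails. ✗
Satisfying worlds: {1}.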